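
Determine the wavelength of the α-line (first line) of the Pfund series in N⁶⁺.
152.16 nm

The longest wavelength corresponds to the smallest energy transition in the series.
The Pfund series has all transitions ending at n_f = 5.

For N⁶⁺ (Z = 7), the first line (α-line) is the jump from n = 6 to n = 5:
E_6 = -13.6057 × 7² / 6² = -18.518869 eV
E_5 = -13.6057 × 7² / 5² = -26.667172 eV
ΔE = E_6 - E_5 = 8.148303 eV

λ = hc/E = 1239.84 eV·nm / 8.148303 eV
λ = 152.16 nm

This is the α-line of the Pfund series in N⁶⁺.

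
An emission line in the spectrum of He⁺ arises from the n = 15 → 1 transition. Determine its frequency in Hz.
1.310e+16 Hz

First, find the transition energy:
E_15 = -13.6057 × 2² / 15² = -0.24188 eV
E_1 = -13.6057 × 2² / 1² = -54.42280 eV
|ΔE| = |E_1 - E_15| = 54.18092 eV

Convert to Joules: E = 54.18092 eV × (1.602177 × 10⁻¹⁹ J/eV) = 8.68074e-18 J

Using E = hf:
f = E/h = 8.68074e-18 J / (6.62607 × 10⁻³⁴ J·s)
f = 1.310e+16 Hz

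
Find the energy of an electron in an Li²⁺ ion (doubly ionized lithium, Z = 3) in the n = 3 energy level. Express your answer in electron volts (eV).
-13.605700 eV

The energy levels of a hydrogen-like atom are given by:
E_n = -13.6057 Z² / n² eV  (with Z = 3 for Li²⁺)

For n = 3:
E_3 = -13.6057 × 3² / 3²
E_3 = -13.6057 × 9 / 9
E_3 = -13.605700 eV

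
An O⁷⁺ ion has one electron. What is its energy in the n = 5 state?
-34.831 eV

For hydrogen-like ions, the energy levels scale with Z²:
E_n = -13.6057 Z² / n² eV

For O⁷⁺ (Z = 8) at n = 5:
E_5 = -13.6057 × 8² / 5²
E_5 = -13.6057 × 64 / 25
E_5 = -870.7648 / 25
E_5 = -34.831 eV

The energy is 64 times more negative than hydrogen at the same n due to the stronger nuclear charge.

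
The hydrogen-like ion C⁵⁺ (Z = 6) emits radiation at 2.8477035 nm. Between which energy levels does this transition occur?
n = 3 → n = 1

First, find the photon energy from the wavelength (hc = 1239.84 eV·nm):
E = hc/λ = 1239.84 eV·nm / 2.8477035 nm = 435.38241 eV

The energy levels of C⁵⁺ satisfy E_n = -13.6057 × 6² / n² eV, so an emission n_i → n_f releases
ΔE = 13.6057 × 6² × (1/n_f² − 1/n_i²) eV.

Setting ΔE equal to the photon energy:
1/n_f² − 1/n_i² = 435.38241 / (13.6057 × 6²) = 0.88888891

Since 1/n_i² must be positive, we need 1/n_f² > 0.88888891, i.e. n_f ≤ 1. For each allowed n_f, solve n_i = (1/n_f² − 0.88888891)^(−1/2) and check whether it is a whole number:
  n_f = 1: 1/n_i² = 1.00000000 − 0.88888891 = 0.11111109 → n_i = 3.000  → integer, n_i = 3 ✓

Only n_f = 1 gives an integer upper level, n_i = 3.

The transition is from n = 3 to n = 1 (emission).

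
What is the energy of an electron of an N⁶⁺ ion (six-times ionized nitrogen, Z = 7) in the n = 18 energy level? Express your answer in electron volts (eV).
-2.05765 eV

The energy levels of a hydrogen-like atom are given by:
E_n = -13.6057 Z² / n² eV  (with Z = 7 for N⁶⁺)

For n = 18:
E_18 = -13.6057 × 7² / 18²
E_18 = -13.6057 × 49 / 324
E_18 = -2.05765 eV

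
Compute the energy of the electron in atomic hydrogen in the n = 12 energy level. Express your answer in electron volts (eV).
-0.094484 eV

The energy levels of a hydrogen-like atom are given by:
E_n = -13.6057 eV / n²

For n = 12:
E_12 = -13.6057 eV / 12²
E_12 = -13.6057 eV / 144
E_12 = -0.094484 eV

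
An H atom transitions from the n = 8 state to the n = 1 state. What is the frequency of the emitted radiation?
3.23844e+15 Hz

First, find the transition energy:
E_8 = -13.6057 / 8² = -0.2125891 eV
E_1 = -13.6057 / 1² = -13.6057000 eV
|ΔE| = |E_1 - E_8| = 13.3931109 eV

Convert to Joules: E = 13.3931109 eV × (1.602177 × 10⁻¹⁹ J/eV) = 2.1458134e-18 J

Using E = hf:
f = E/h = 2.1458134e-18 J / (6.62607 × 10⁻³⁴ J·s)
f = 3.23844e+15 Hz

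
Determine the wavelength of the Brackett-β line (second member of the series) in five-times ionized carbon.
72.901211 nm

The lines of a series are numbered from the longest wavelength (smallest ΔE) outward; the second line is the transition from n = n_f + 2 to n_f.
The Brackett series has all transitions ending at n_f = 4.

For C⁵⁺ (Z = 6), the second line (β-line) is the jump from n = 6 to n = 4:
E_6 = -13.6057 × 6² / 6² = -13.60570000 eV
E_4 = -13.6057 × 6² / 4² = -30.61282500 eV
ΔE = E_6 - E_4 = 17.00712500 eV

λ = hc/E = 1239.84 eV·nm / 17.00712500 eV
λ = 72.901211 nm

This is the β-line of the Brackett series in C⁵⁺.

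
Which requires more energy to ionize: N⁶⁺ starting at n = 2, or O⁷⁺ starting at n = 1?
O⁷⁺ at n = 1 (E = -870.764800 eV)

Using E_n = -13.6057 Z² / n² eV:

N⁶⁺ (Z = 7) at n = 2:
E = -13.6057 × 7² / 2² = -13.6057 × 49 / 4 = -166.669825000 eV

O⁷⁺ (Z = 8) at n = 1:
E = -13.6057 × 8² / 1² = -13.6057 × 64 / 1 = -870.764800000 eV

Since -870.764800000 eV < -166.669825000 eV,
O⁷⁺ at n = 1 is more tightly bound (requires more energy to ionize).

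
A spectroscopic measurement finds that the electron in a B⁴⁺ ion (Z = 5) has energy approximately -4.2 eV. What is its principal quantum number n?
n = 9

The exact energy levels follow E_n = -13.6057 Z² / n² eV with Z = 5.

The measured value (-4.2 eV) is reported to only 2 significant figures, so we must test candidate n values and see which one matches to that precision.

Candidate energies:
  n = 7:  E = -13.6057 × 5² / 7² = -6.94168 eV
  n = 8:  E = -13.6057 × 5² / 8² = -5.31473 eV
  n = 9:  E = -13.6057 × 5² / 9² = -4.19929 eV  ← matches
  n = 10:  E = -13.6057 × 5² / 10² = -3.40143 eV
  n = 11:  E = -13.6057 × 5² / 11² = -2.81110 eV

Checking against the measurement of -4.2 eV (2 sig figs), only n = 9 agrees:
E_9 = -4.19929 eV, which rounds to -4.2 eV ✓

Therefore n = 9.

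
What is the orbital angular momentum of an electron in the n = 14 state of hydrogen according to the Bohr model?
1.4764e-33 J·s (or 14ℏ)

In the Bohr model, angular momentum is quantized:
L = nℏ

where ℏ = h/(2π) = 1.054572e-34 J·s

For n = 14:
L = 14 × 1.054572e-34 J·s
L = 1.4764e-33 J·s

This can also be written as L = 14ℏ.
The angular momentum is an integer multiple of the reduced Planck constant.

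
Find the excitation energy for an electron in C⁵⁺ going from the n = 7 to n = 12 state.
6.594599 eV

The energy levels of a hydrogen-like atom are E_n = -13.6057 Z² eV / n².

Energy at n = 7: E_7 = -13.6057 × 6² / 7² = -9.996024490 eV
Energy at n = 12: E_12 = -13.6057 × 6² / 12² = -3.401425000 eV

The excitation energy is the difference:
ΔE = E_12 - E_7
ΔE = -3.401425000 - (-9.996024490)
ΔE = 6.594599 eV

Since this is positive, energy must be absorbed (photon absorption).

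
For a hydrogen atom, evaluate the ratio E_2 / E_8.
16.000000

Using E_n = -13.6057 Z² / n² eV with Z = 1:

E_2 = -13.6057 / 2² = -13.6057 / 4 = -3.401425000000 eV
E_8 = -13.6057 / 8² = -13.6057 / 64 = -0.212589062500 eV

The ratio is:
E_2/E_8 = (-3.401425000000) / (-0.212589062500)
E_2/E_8 = (-13.6057/4) / (-13.6057/64)
E_2/E_8 = 64/4
E_2/E_8 = 16.000000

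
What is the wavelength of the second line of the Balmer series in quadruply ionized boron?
19.44032 nm

The lines of a series are numbered from the longest wavelength (smallest ΔE) outward; the second line is the transition from n = n_f + 2 to n_f.
The Balmer series has all transitions ending at n_f = 2.

For B⁴⁺ (Z = 5), the second line (β-line) is the jump from n = 4 to n = 2:
E_4 = -13.6057 × 5² / 4² = -21.2589063 eV
E_2 = -13.6057 × 5² / 2² = -85.0356250 eV
ΔE = E_4 - E_2 = 63.7767187 eV

λ = hc/E = 1239.84 eV·nm / 63.7767187 eV
λ = 19.44032 nm

This is the β-line of the Balmer series in B⁴⁺.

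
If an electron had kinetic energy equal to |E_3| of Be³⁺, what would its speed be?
2.92e+06 m/s (or 0.973% of c)

The binding energy at n = 3 for Be³⁺ is:
E_3 = -13.6057 × 4²/3² = -24.18791 eV
|E_3| = 24.18791 eV

Convert to Joules:
KE = 24.18791 eV × (1.602177 × 10⁻¹⁹ J/eV) = 3.8753e-18 J

Using KE = ½mv²:
v = √(2·KE/m_e)
v = √(2 × 3.8753e-18 J / 9.10938 × 10⁻³¹ kg)
v = 2.92e+06 m/s

This is approximately 0.973% the speed of light.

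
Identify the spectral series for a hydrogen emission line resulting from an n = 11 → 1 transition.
Lyman series

The spectral series in hydrogen are named based on the final (lower) energy level:
- Lyman series: n_final = 1 (ultraviolet)
- Balmer series: n_final = 2 (visible/near-UV)
- Paschen series: n_final = 3 (infrared)
- Brackett series: n_final = 4 (infrared)
- Pfund series: n_final = 5 (far infrared)

Since this transition ends at n = 1, it belongs to the Lyman series.

For reference, this 11 → 1 line has photon energy
ΔE = 13.6057 eV × (1/1² - 1/11²) = 13.4933 eV,
corresponding to wavelength λ = hc/ΔE = 1239.84 eV·nm / 13.4933 eV = 91.89 nm in the ultraviolet region.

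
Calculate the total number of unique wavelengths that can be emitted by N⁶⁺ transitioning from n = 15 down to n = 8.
28

The electron can occupy levels n = 8, 9, ..., 15 during de-excitation — that is m = 15 - 8 + 1 = 8 distinct levels.

The number of distinct spectral lines equals the number of ways to choose 2 of these m levels (each pair gives one possible emission transition):

Number of lines = m(m-1)/2 = 8×7/2 = 28

These correspond to all possible transitions between the 8 levels:
15 → 14, 15 → 13, 15 → 12, 15 → 11, 15 → 10, 15 → 9, 15 → 8, 14 → 13...

Each transition produces a photon with a unique energy (and thus wavelength). This count does not depend on Z.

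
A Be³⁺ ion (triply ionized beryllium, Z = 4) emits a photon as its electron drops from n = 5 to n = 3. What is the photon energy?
15.48 eV

The energy levels are E_n = -13.6057 Z² eV / n².

Energy at n = 5: E_5 = -13.6057 × 4² / 5² = -8.70765 eV
Energy at n = 3: E_3 = -13.6057 × 4² / 3² = -24.18791 eV

For emission (electron falling to lower state), the photon energy is:
E_photon = E_5 - E_3 = |-8.70765 - (-24.18791)|
E_photon = 15.48 eV

This energy is carried away by the emitted photon.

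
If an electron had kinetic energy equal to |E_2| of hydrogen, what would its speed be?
1.094e+06 m/s (or 0.365% of c)

The binding energy at n = 2 for hydrogen is:
E_2 = -13.6057/2² = -3.401425 eV
|E_2| = 3.401425 eV

Convert to Joules:
KE = 3.401425 eV × (1.602177 × 10⁻¹⁹ J/eV) = 5.44968e-19 J

Using KE = ½mv²:
v = √(2·KE/m_e)
v = √(2 × 5.44968e-19 J / 9.10938 × 10⁻³¹ kg)
v = 1.094e+06 m/s

This is approximately 0.365% the speed of light.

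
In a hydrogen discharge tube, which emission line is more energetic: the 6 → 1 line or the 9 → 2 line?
6 → 1

Calculate the energy for each transition:

Transition 6 → 1:
ΔE₁ = |E_1 - E_6| = |-13.6057/1² - (-13.6057/6²)|
ΔE₁ = |-13.6057000000 - (-0.3779361111)| = 13.2277639 eV

Transition 9 → 2:
ΔE₂ = |E_2 - E_9| = |-13.6057/2² - (-13.6057/9²)|
ΔE₂ = |-3.4014250000 - (-0.1679716049)| = 3.2334534 eV

Since 13.2277639 eV > 3.2334534 eV, the transition 6 → 1 emits the more energetic photon.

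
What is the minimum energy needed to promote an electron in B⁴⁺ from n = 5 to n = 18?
12.555877 eV

The energy levels of a hydrogen-like atom are E_n = -13.6057 Z² eV / n².

Energy at n = 5: E_5 = -13.6057 × 5² / 5² = -13.605700000 eV
Energy at n = 18: E_18 = -13.6057 × 5² / 18² = -1.049822531 eV

The excitation energy is the difference:
ΔE = E_18 - E_5
ΔE = -1.049822531 - (-13.605700000)
ΔE = 12.555877 eV

Since this is positive, energy must be absorbed (photon absorption).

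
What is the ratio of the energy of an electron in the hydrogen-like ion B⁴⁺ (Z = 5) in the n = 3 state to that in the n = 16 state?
28.444

Using E_n = -13.6057 Z² / n² eV with Z = 5:

E_3 = -13.6057 × 5² / 3² = -340.1425 / 9 = -37.793611111 eV
E_16 = -13.6057 × 5² / 16² = -340.1425 / 256 = -1.328681641 eV

The ratio is:
E_3/E_16 = (-37.793611111) / (-1.328681641)
E_3/E_16 = (-340.1425/9) / (-340.1425/256)
E_3/E_16 = 256/9
E_3/E_16 = 28.444
(Note: the Z² factors cancel in the ratio.)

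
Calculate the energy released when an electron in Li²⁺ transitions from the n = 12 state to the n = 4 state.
6.8029 eV

The energy levels are E_n = -13.6057 Z² eV / n².

Energy at n = 12: E_12 = -13.6057 × 3² / 12² = -0.8503563 eV
Energy at n = 4: E_4 = -13.6057 × 3² / 4² = -7.6532063 eV

For emission (electron falling to lower state), the photon energy is:
E_photon = E_12 - E_4 = |-0.8503563 - (-7.6532063)|
E_photon = 6.8029 eV

This energy is carried away by the emitted photon.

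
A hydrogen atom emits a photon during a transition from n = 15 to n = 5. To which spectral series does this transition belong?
Pfund series

The spectral series in hydrogen are named based on the final (lower) energy level:
- Lyman series: n_final = 1 (ultraviolet)
- Balmer series: n_final = 2 (visible/near-UV)
- Paschen series: n_final = 3 (infrared)
- Brackett series: n_final = 4 (infrared)
- Pfund series: n_final = 5 (far infrared)

Since this transition ends at n = 5, it belongs to the Pfund series.

For reference, this 15 → 5 line has photon energy
ΔE = 13.6057 eV × (1/5² - 1/15²) = 0.48375822222 eV,
corresponding to wavelength λ = hc/ΔE = 1239.84 eV·nm / 0.48375822222 eV = 2562.93318 nm in the far infrared region.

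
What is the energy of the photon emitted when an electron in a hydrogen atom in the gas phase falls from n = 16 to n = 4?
0.797209 eV

The energy levels are E_n = -13.6057 eV / n².

Energy at n = 16: E_16 = -13.6057 / 16² = -0.053147266 eV
Energy at n = 4: E_4 = -13.6057 / 4² = -0.850356250 eV

For emission (electron falling to lower state), the photon energy is:
E_photon = E_16 - E_4 = |-0.053147266 - (-0.850356250)|
E_photon = 0.797209 eV

This energy is carried away by the emitted photon.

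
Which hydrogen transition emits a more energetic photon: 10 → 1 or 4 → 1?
10 → 1

Calculate the energy for each transition:

Transition 10 → 1:
ΔE₁ = |E_1 - E_10| = |-13.6057/1² - (-13.6057/10²)|
ΔE₁ = |-13.60570000 - (-0.13605700)| = 13.46964 eV

Transition 4 → 1:
ΔE₂ = |E_1 - E_4| = |-13.6057/1² - (-13.6057/4²)|
ΔE₂ = |-13.60570000 - (-0.85035625)| = 12.75534 eV

Since 13.46964 eV > 12.75534 eV, the transition 10 → 1 emits the more energetic photon.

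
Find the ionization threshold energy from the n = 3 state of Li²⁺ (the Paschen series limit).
13.605700 eV

The series limit corresponds to the transition from n = ∞ to n = 3.
This is the highest energy (shortest wavelength) transition in the Paschen series.

E_∞ = 0 eV
E_3 = -13.6057 × 3² / 3² = -13.605700 eV

Energy at series limit:
ΔE = E_∞ - E_3 = 0 - (-13.605700) = 13.605700 eV

This energy equals the ionization energy from the n = 3 state of Li²⁺.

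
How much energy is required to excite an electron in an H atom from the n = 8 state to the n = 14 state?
0.143 eV

The energy levels of a hydrogen-like atom are E_n = -13.6057 eV / n².

Energy at n = 8: E_8 = -13.6057 / 8² = -0.212589 eV
Energy at n = 14: E_14 = -13.6057 / 14² = -0.069417 eV

The excitation energy is the difference:
ΔE = E_14 - E_8
ΔE = -0.069417 - (-0.212589)
ΔE = 0.143 eV

Since this is positive, energy must be absorbed (photon absorption).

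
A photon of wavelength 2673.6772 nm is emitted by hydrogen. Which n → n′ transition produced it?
n = 13 → n = 5

First, find the photon energy from the wavelength (hc = 1239.84 eV·nm):
E = hc/λ = 1239.84 eV·nm / 2673.6772 nm = 0.46372090 eV

The energy levels of hydrogen satisfy E_n = -13.6057 / n² eV, so an emission n_i → n_f releases
ΔE = 13.6057 × (1/n_f² − 1/n_i²) eV.

Setting ΔE equal to the photon energy:
1/n_f² − 1/n_i² = 0.46372090 / 13.6057 = 0.034082840

Since 1/n_i² must be positive, we need 1/n_f² > 0.034082840, i.e. n_f ≤ 5. For each allowed n_f, solve n_i = (1/n_f² − 0.034082840)^(−1/2) and check whether it is a whole number:
  n_f = 1: 1/n_i² = 1.000000000 − 0.034082840 = 0.965917160 → n_i = 1.017  (not an integer) ✗
  n_f = 2: 1/n_i² = 0.250000000 − 0.034082840 = 0.215917160 → n_i = 2.152  (not an integer) ✗
  n_f = 3: 1/n_i² = 0.111111111 − 0.034082840 = 0.077028271 → n_i = 3.603  (not an integer) ✗
  n_f = 4: 1/n_i² = 0.062500000 − 0.034082840 = 0.028417160 → n_i = 5.932  (not an integer) ✗
  n_f = 5: 1/n_i² = 0.040000000 − 0.034082840 = 0.005917160 → n_i = 13.000  → integer, n_i = 13 ✓

Only n_f = 5 gives an integer upper level, n_i = 13.

The transition is from n = 13 to n = 5 (emission).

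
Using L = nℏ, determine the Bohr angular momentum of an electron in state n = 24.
2.53e-33 J·s (or 24ℏ)

In the Bohr model, angular momentum is quantized:
L = nℏ

where ℏ = h/(2π) = 1.0546e-34 J·s

For n = 24:
L = 24 × 1.0546e-34 J·s
L = 2.53e-33 J·s

This can also be written as L = 24ℏ.
The angular momentum is an integer multiple of the reduced Planck constant.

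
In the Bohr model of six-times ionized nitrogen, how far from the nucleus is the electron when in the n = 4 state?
0.1210 nm (or 1.2095 Å)

The Bohr radius formula is:
r_n = n² a₀ / Z

where a₀ = 0.0529177 nm is the Bohr radius.

For N⁶⁺ (Z = 7) at n = 4:
r_4 = 4² × 0.0529177 nm / 7
r_4 = 16 × 0.0529177 nm / 7
r_4 = 0.84668 nm / 7
r_4 = 0.1210 nm

The electron orbits at approximately 0.1210 nm from the nucleus.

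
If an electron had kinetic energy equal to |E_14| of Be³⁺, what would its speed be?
6.2506e+05 m/s (or 0.2085% of c)

The binding energy at n = 14 for Be³⁺ is:
E_14 = -13.6057 × 4²/14² = -1.1106694 eV
|E_14| = 1.1106694 eV

Convert to Joules:
KE = 1.1106694 eV × (1.602177 × 10⁻¹⁹ J/eV) = 1.779489e-19 J

Using KE = ½mv²:
v = √(2·KE/m_e)
v = √(2 × 1.779489e-19 J / 9.10938 × 10⁻³¹ kg)
v = 6.2506e+05 m/s

This is approximately 0.2085% the speed of light.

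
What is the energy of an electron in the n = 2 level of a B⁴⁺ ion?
-85.035625 eV

For hydrogen-like ions, the energy levels scale with Z²:
E_n = -13.6057 Z² / n² eV

For B⁴⁺ (Z = 5) at n = 2:
E_2 = -13.6057 × 5² / 2²
E_2 = -13.6057 × 25 / 4
E_2 = -340.1425 / 4
E_2 = -85.035625 eV

The energy is 25 times more negative than hydrogen at the same n due to the stronger nuclear charge.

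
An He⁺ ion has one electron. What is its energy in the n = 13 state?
-0.32 eV

For hydrogen-like ions, the energy levels scale with Z²:
E_n = -13.6057 Z² / n² eV

For He⁺ (Z = 2) at n = 13:
E_13 = -13.6057 × 2² / 13²
E_13 = -13.6057 × 4 / 169
E_13 = -54.4228 / 169
E_13 = -0.32 eV

The energy is 4 times more negative than hydrogen at the same n due to the stronger nuclear charge.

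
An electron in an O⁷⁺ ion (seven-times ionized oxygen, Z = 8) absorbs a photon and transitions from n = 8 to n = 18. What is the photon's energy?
10.91815 eV

The energy levels of a hydrogen-like atom are E_n = -13.6057 Z² eV / n².

Energy at n = 8: E_8 = -13.6057 × 8² / 8² = -13.60570000 eV
Energy at n = 18: E_18 = -13.6057 × 8² / 18² = -2.68754568 eV

The excitation energy is the difference:
ΔE = E_18 - E_8
ΔE = -2.68754568 - (-13.60570000)
ΔE = 10.91815 eV

Since this is positive, energy must be absorbed (photon absorption).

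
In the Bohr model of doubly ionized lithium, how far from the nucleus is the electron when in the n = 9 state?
1.4288 nm (or 14.2878 Å)

The Bohr radius formula is:
r_n = n² a₀ / Z

where a₀ = 0.0529177 nm is the Bohr radius.

For Li²⁺ (Z = 3) at n = 9:
r_9 = 9² × 0.0529177 nm / 3
r_9 = 81 × 0.0529177 nm / 3
r_9 = 4.28633 nm / 3
r_9 = 1.4288 nm

The electron orbits at approximately 1.4288 nm from the nucleus.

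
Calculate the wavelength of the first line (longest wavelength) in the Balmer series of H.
656.11 nm

The longest wavelength corresponds to the smallest energy transition in the series.
The Balmer series has all transitions ending at n_f = 2.

For H, the first line (α-line) is the jump from n = 3 to n = 2:
E_3 = -13.6057 / 3² = -1.511744 eV
E_2 = -13.6057 / 2² = -3.401425 eV
ΔE = E_3 - E_2 = 1.889681 eV

λ = hc/E = 1239.84 eV·nm / 1.889681 eV
λ = 656.11 nm

This is the α-line of the Balmer series in H.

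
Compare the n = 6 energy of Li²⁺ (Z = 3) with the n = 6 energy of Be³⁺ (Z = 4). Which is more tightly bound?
Be³⁺ at n = 6 (E = -6.05 eV)

Using E_n = -13.6057 Z² / n² eV:

Li²⁺ (Z = 3) at n = 6:
E = -13.6057 × 3² / 6² = -13.6057 × 9 / 36 = -3.40143 eV

Be³⁺ (Z = 4) at n = 6:
E = -13.6057 × 4² / 6² = -13.6057 × 16 / 36 = -6.04698 eV

Since -6.04698 eV < -3.40143 eV,
Be³⁺ at n = 6 is more tightly bound (requires more energy to ionize).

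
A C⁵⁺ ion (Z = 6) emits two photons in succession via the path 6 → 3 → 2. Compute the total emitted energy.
108.8456 eV

The energy levels of C⁵⁺ are E_n = -13.6057 × 6² / n² eV.

First transition (6 → 3):
ΔE₁ = |E_3 - E_6|
ΔE₁ = |-54.4228000000 - (-13.6057000000)| = 40.8171000 eV

Second transition (3 → 2):
ΔE₂ = |E_2 - E_3|
ΔE₂ = |-122.4513000000 - (-54.4228000000)| = 68.0285000 eV

Total energy released:
E_total = ΔE₁ + ΔE₂ = 40.8171000 + 68.0285000 = 108.8456 eV

Note: This equals the direct transition 6 → 2: 108.8456 eV ✓
Energy is conserved regardless of the path taken.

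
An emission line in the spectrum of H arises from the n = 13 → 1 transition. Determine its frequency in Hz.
3.2704e+15 Hz

First, find the transition energy:
E_13 = -13.6057 / 13² = -0.080507 eV
E_1 = -13.6057 / 1² = -13.605700 eV
|ΔE| = |E_1 - E_13| = 13.525193 eV

Convert to Joules: E = 13.525193 eV × (1.602177 × 10⁻¹⁹ J/eV) = 2.166975e-18 J

Using E = hf:
f = E/h = 2.166975e-18 J / (6.62607 × 10⁻³⁴ J·s)
f = 3.2704e+15 Hz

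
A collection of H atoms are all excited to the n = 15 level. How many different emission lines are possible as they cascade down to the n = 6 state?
45

The electron can occupy levels n = 6, 7, ..., 15 during de-excitation — that is m = 15 - 6 + 1 = 10 distinct levels.

The number of distinct spectral lines equals the number of ways to choose 2 of these m levels (each pair gives one possible emission transition):

Number of lines = m(m-1)/2 = 10×9/2 = 45

These correspond to all possible transitions between the 10 levels:
15 → 14, 15 → 13, 15 → 12, 15 → 11, 15 → 10, 15 → 9, 15 → 8, 15 → 7...

Each transition produces a photon with a unique energy (and thus wavelength). This count does not depend on Z.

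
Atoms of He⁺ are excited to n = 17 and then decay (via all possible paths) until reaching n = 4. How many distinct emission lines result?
91

The electron can occupy levels n = 4, 5, ..., 17 during de-excitation — that is m = 17 - 4 + 1 = 14 distinct levels.

The number of distinct spectral lines equals the number of ways to choose 2 of these m levels (each pair gives one possible emission transition):

Number of lines = m(m-1)/2 = 14×13/2 = 91

These correspond to all possible transitions between the 14 levels:
17 → 16, 17 → 15, 17 → 14, 17 → 13, 17 → 12, 17 → 11, 17 → 10, 17 → 9...

Each transition produces a photon with a unique energy (and thus wavelength). This count does not depend on Z.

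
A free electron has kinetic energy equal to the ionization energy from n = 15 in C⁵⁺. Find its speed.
8.751e+05 m/s (or 0.29% of c)

The binding energy at n = 15 for C⁵⁺ is:
E_15 = -13.6057 × 6²/15² = -2.176912 eV
|E_15| = 2.176912 eV

Convert to Joules:
KE = 2.176912 eV × (1.602177 × 10⁻¹⁹ J/eV) = 3.48780e-19 J

Using KE = ½mv²:
v = √(2·KE/m_e)
v = √(2 × 3.48780e-19 J / 9.10938 × 10⁻³¹ kg)
v = 8.751e+05 m/s

This is approximately 0.29% the speed of light.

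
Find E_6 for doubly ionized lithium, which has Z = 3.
-3.40143 eV

For hydrogen-like ions, the energy levels scale with Z²:
E_n = -13.6057 Z² / n² eV

For Li²⁺ (Z = 3) at n = 6:
E_6 = -13.6057 × 3² / 6²
E_6 = -13.6057 × 9 / 36
E_6 = -122.4513 / 36
E_6 = -3.40143 eV

The energy is 9 times more negative than hydrogen at the same n due to the stronger nuclear charge.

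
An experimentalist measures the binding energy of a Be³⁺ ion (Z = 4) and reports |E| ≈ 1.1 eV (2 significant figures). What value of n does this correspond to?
n = 14

The exact energy levels follow E_n = -13.6057 Z² / n² eV with Z = 4.

The measured value (-1.1 eV) is reported to only 2 significant figures, so we must test candidate n values and see which one matches to that precision.

Candidate energies:
  n = 12:  E = -13.6057 × 4² / 12² = -1.511744 eV
  n = 13:  E = -13.6057 × 4² / 13² = -1.288114 eV
  n = 14:  E = -13.6057 × 4² / 14² = -1.110669 eV  ← matches
  n = 15:  E = -13.6057 × 4² / 15² = -0.967516 eV
  n = 16:  E = -13.6057 × 4² / 16² = -0.850356 eV

Checking against the measurement of -1.1 eV (2 sig figs), only n = 14 agrees:
E_14 = -1.110669 eV, which rounds to -1.1 eV ✓

Therefore n = 14.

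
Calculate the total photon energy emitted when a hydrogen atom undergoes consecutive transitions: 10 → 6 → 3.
1.376 eV

The energy levels of hydrogen are E_n = -13.6057 / n² eV.

First transition (10 → 6):
ΔE₁ = |E_6 - E_10|
ΔE₁ = |-0.377936111 - (-0.136057000)| = 0.241879 eV

Second transition (6 → 3):
ΔE₂ = |E_3 - E_6|
ΔE₂ = |-1.511744444 - (-0.377936111)| = 1.133808 eV

Total energy released:
E_total = ΔE₁ + ΔE₂ = 0.241879 + 1.133808 = 1.376 eV

Note: This equals the direct transition 10 → 3: 1.376 eV ✓
Energy is conserved regardless of the path taken.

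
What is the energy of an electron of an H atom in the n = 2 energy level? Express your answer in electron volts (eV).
-3.40 eV

The energy levels of a hydrogen-like atom are given by:
E_n = -13.6057 eV / n²

For n = 2:
E_2 = -13.6057 eV / 2²
E_2 = -13.6057 eV / 4
E_2 = -3.40 eV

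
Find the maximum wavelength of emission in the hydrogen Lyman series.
121.5020 nm

The longest wavelength corresponds to the smallest energy transition in the series.
The Lyman series has all transitions ending at n_f = 1.

For H, the first line (α-line) is the jump from n = 2 to n = 1:
E_2 = -13.6057 / 2² = -3.4014250 eV
E_1 = -13.6057 / 1² = -13.6057000 eV
ΔE = E_2 - E_1 = 10.2042750 eV

λ = hc/E = 1239.84 eV·nm / 10.2042750 eV
λ = 121.5020 nm

This is the α-line of the Lyman series in H.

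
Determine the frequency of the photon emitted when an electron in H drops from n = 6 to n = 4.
1.14231e+14 Hz

First, find the transition energy:
E_6 = -13.6057 / 6² = -0.377936111 eV
E_4 = -13.6057 / 4² = -0.850356250 eV
|ΔE| = |E_4 - E_6| = 0.472420139 eV

Convert to Joules: E = 0.472420139 eV × (1.602177 × 10⁻¹⁹ J/eV) = 7.5690068e-20 J

Using E = hf:
f = E/h = 7.5690068e-20 J / (6.62607 × 10⁻³⁴ J·s)
f = 1.14231e+14 Hz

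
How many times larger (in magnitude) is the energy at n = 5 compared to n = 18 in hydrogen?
12.96000

Using E_n = -13.6057 Z² / n² eV with Z = 1:

E_5 = -13.6057 / 5² = -13.6057 / 25 = -0.54422800000 eV
E_18 = -13.6057 / 18² = -13.6057 / 324 = -0.04199290123 eV

The ratio is:
E_5/E_18 = (-0.54422800000) / (-0.04199290123)
E_5/E_18 = (-13.6057/25) / (-13.6057/324)
E_5/E_18 = 324/25
E_5/E_18 = 12.96000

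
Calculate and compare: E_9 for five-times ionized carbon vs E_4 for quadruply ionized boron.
B⁴⁺ at n = 4 (E = -21.258906 eV)

Using E_n = -13.6057 Z² / n² eV:

C⁵⁺ (Z = 6) at n = 9:
E = -13.6057 × 6² / 9² = -13.6057 × 36 / 81 = -6.046977778 eV

B⁴⁺ (Z = 5) at n = 4:
E = -13.6057 × 5² / 4² = -13.6057 × 25 / 16 = -21.258906250 eV

Since -21.258906250 eV < -6.046977778 eV,
B⁴⁺ at n = 4 is more tightly bound (requires more energy to ionize).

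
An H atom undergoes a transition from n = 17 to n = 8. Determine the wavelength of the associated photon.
7491.00 nm

First, find the transition energy using E_n = -13.6057 / n² eV:
E_17 = -13.6057 / 17² = -0.04707855 eV
E_8 = -13.6057 / 8² = -0.21258906 eV

Photon energy: |ΔE| = |E_8 - E_17| = 0.16551051 eV

Convert to wavelength using E = hc/λ with hc = 1239.84 eV·nm:
λ = hc/E = 1239.84 eV·nm / 0.16551051 eV
λ = 7491.00 nm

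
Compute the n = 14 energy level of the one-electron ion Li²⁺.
-0.62 eV

For hydrogen-like ions, the energy levels scale with Z²:
E_n = -13.6057 Z² / n² eV

For Li²⁺ (Z = 3) at n = 14:
E_14 = -13.6057 × 3² / 14²
E_14 = -13.6057 × 9 / 196
E_14 = -122.4513 / 196
E_14 = -0.62 eV

The energy is 9 times more negative than hydrogen at the same n due to the stronger nuclear charge.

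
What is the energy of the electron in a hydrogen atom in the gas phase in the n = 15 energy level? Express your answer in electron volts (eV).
-0.06 eV

The energy levels of a hydrogen-like atom are given by:
E_n = -13.6057 eV / n²

For n = 15:
E_15 = -13.6057 eV / 15²
E_15 = -13.6057 eV / 225
E_15 = -0.06 eV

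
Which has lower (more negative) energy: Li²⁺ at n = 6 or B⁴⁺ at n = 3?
B⁴⁺ at n = 3 (E = -37.794 eV)

Using E_n = -13.6057 Z² / n² eV:

Li²⁺ (Z = 3) at n = 6:
E = -13.6057 × 3² / 6² = -13.6057 × 9 / 36 = -3.401425 eV

B⁴⁺ (Z = 5) at n = 3:
E = -13.6057 × 5² / 3² = -13.6057 × 25 / 9 = -37.793611 eV

Since -37.793611 eV < -3.401425 eV,
B⁴⁺ at n = 3 is more tightly bound (requires more energy to ionize).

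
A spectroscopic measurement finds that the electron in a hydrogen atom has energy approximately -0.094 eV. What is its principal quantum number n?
n = 12

The exact energy levels follow E_n = -13.6057 eV / n².

The measured value (-0.094 eV) is reported to only 2 significant figures, so we must test candidate n values and see which one matches to that precision.

Candidate energies:
  n = 10:  E = -13.6057/10² = -0.13606 eV
  n = 11:  E = -13.6057/11² = -0.11244 eV
  n = 12:  E = -13.6057/12² = -0.09448 eV  ← matches
  n = 13:  E = -13.6057/13² = -0.08051 eV
  n = 14:  E = -13.6057/14² = -0.06942 eV

Checking against the measurement of -0.094 eV (2 sig figs), only n = 12 agrees:
E_12 = -0.09448 eV, which rounds to -0.094 eV ✓

Therefore n = 12.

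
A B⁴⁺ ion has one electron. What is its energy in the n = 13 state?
-2.01268 eV

For hydrogen-like ions, the energy levels scale with Z²:
E_n = -13.6057 Z² / n² eV

For B⁴⁺ (Z = 5) at n = 13:
E_13 = -13.6057 × 5² / 13²
E_13 = -13.6057 × 25 / 169
E_13 = -340.1425 / 169
E_13 = -2.01268 eV

The energy is 25 times more negative than hydrogen at the same n due to the stronger nuclear charge.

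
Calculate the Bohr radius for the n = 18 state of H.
17.1453 nm (or 171.4533 Å)

The Bohr radius formula is:
r_n = n² a₀ / Z

where a₀ = 0.0529177 nm is the Bohr radius.

For H (Z = 1) at n = 18:
r_18 = 18² × 0.0529177 nm / 1
r_18 = 324 × 0.0529177 nm / 1
r_18 = 17.14533 nm / 1
r_18 = 17.1453 nm

The electron orbits at approximately 17.1453 nm from the nucleus.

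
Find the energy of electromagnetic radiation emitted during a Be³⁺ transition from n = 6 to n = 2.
48.38 eV

The energy levels are E_n = -13.6057 Z² eV / n².

Energy at n = 6: E_6 = -13.6057 × 4² / 6² = -6.04698 eV
Energy at n = 2: E_2 = -13.6057 × 4² / 2² = -54.42280 eV

For emission (electron falling to lower state), the photon energy is:
E_photon = E_6 - E_2 = |-6.04698 - (-54.42280)|
E_photon = 48.38 eV

This energy is carried away by the emitted photon.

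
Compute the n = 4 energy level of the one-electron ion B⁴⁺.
-21.26 eV

For hydrogen-like ions, the energy levels scale with Z²:
E_n = -13.6057 Z² / n² eV

For B⁴⁺ (Z = 5) at n = 4:
E_4 = -13.6057 × 5² / 4²
E_4 = -13.6057 × 25 / 16
E_4 = -340.1425 / 16
E_4 = -21.26 eV

The energy is 25 times more negative than hydrogen at the same n due to the stronger nuclear charge.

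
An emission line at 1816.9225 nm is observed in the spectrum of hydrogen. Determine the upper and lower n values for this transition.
n = 9 → n = 4

First, find the photon energy from the wavelength (hc = 1239.84 eV·nm):
E = hc/λ = 1239.84 eV·nm / 1816.9225 nm = 0.68238464 eV

The energy levels of hydrogen satisfy E_n = -13.6057 / n² eV, so an emission n_i → n_f releases
ΔE = 13.6057 × (1/n_f² − 1/n_i²) eV.

Setting ΔE equal to the photon energy:
1/n_f² − 1/n_i² = 0.68238464 / 13.6057 = 0.050154321

Since 1/n_i² must be positive, we need 1/n_f² > 0.050154321, i.e. n_f ≤ 4. For each allowed n_f, solve n_i = (1/n_f² − 0.050154321)^(−1/2) and check whether it is a whole number:
  n_f = 1: 1/n_i² = 1.000000000 − 0.050154321 = 0.949845679 → n_i = 1.026  (not an integer) ✗
  n_f = 2: 1/n_i² = 0.250000000 − 0.050154321 = 0.199845679 → n_i = 2.237  (not an integer) ✗
  n_f = 3: 1/n_i² = 0.111111111 − 0.050154321 = 0.060956790 → n_i = 4.050  (not an integer) ✗
  n_f = 4: 1/n_i² = 0.062500000 − 0.050154321 = 0.012345679 → n_i = 9.000  → integer, n_i = 9 ✓

Only n_f = 4 gives an integer upper level, n_i = 9.

The transition is from n = 9 to n = 4 (emission).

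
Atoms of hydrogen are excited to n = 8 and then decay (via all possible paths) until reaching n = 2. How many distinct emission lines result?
21

The electron can occupy levels n = 2, 3, ..., 8 during de-excitation — that is m = 8 - 2 + 1 = 7 distinct levels.

The number of distinct spectral lines equals the number of ways to choose 2 of these m levels (each pair gives one possible emission transition):

Number of lines = m(m-1)/2 = 7×6/2 = 21

These correspond to all possible transitions between the 7 levels:
8 → 7, 8 → 6, 8 → 5, 8 → 4, 8 → 3, 8 → 2, 7 → 6, 7 → 5...

Each transition produces a photon with a unique energy (and thus wavelength). This count does not depend on Z.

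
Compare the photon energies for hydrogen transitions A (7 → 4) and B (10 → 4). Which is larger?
10 → 4

Calculate the energy for each transition:

Transition 7 → 4:
ΔE₁ = |E_4 - E_7| = |-13.6057/4² - (-13.6057/7²)|
ΔE₁ = |-0.85035625000 - (-0.27766734694)| = 0.57268890 eV

Transition 10 → 4:
ΔE₂ = |E_4 - E_10| = |-13.6057/4² - (-13.6057/10²)|
ΔE₂ = |-0.85035625000 - (-0.13605700000)| = 0.71429925 eV

Since 0.71429925 eV > 0.57268890 eV, the transition 10 → 4 emits the more energetic photon.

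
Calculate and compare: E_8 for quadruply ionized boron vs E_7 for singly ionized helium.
B⁴⁺ at n = 8 (E = -5.3147 eV)

Using E_n = -13.6057 Z² / n² eV:

B⁴⁺ (Z = 5) at n = 8:
E = -13.6057 × 5² / 8² = -13.6057 × 25 / 64 = -5.3147266 eV

He⁺ (Z = 2) at n = 7:
E = -13.6057 × 2² / 7² = -13.6057 × 4 / 49 = -1.1106694 eV

Since -5.3147266 eV < -1.1106694 eV,
B⁴⁺ at n = 8 is more tightly bound (requires more energy to ionize).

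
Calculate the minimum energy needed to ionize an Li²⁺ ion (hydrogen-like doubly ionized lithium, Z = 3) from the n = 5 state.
4.90 eV

The ionization energy is the energy needed to remove the electron completely (n → ∞).

For a hydrogen-like ion with Z = 3, E_n = -13.6057 Z² / n² eV.

At n = 5: E_5 = -13.6057 × 3² / 5² = -4.89805 eV
At n = ∞: E_∞ = 0 eV

Ionization energy = E_∞ - E_5 = 0 - (-4.89805) = 4.89805 eV
Ionization energy ≈ 4.90 eV

This is also called the binding energy of the electron in state n = 5.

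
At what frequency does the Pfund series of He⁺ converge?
5.26e+14 Hz

The series limit corresponds to the transition from n = ∞ to n = 5.
This is the highest energy (shortest wavelength) transition in the Pfund series.

E_∞ = 0 eV
E_5 = -13.6057 × 2² / 5² = -2.176912 eV

Energy at series limit:
ΔE = E_∞ - E_5 = 0 - (-2.176912) = 2.176912 eV
E = 2.176912 eV × (1.602177 × 10⁻¹⁹ J/eV) = 3.4878e-19 J
f = E/h = 3.4878e-19 J / (6.62607 × 10⁻³⁴ J·s) = 5.26e+14 Hz

This energy equals the ionization energy from the n = 5 state of He⁺.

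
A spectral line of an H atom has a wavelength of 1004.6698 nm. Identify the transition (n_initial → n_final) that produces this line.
n = 7 → n = 3

First, find the photon energy from the wavelength (hc = 1239.84 eV·nm):
E = hc/λ = 1239.84 eV·nm / 1004.6698 nm = 1.2340771 eV

The energy levels of hydrogen satisfy E_n = -13.6057 / n² eV, so an emission n_i → n_f releases
ΔE = 13.6057 × (1/n_f² − 1/n_i²) eV.

Setting ΔE equal to the photon energy:
1/n_f² − 1/n_i² = 1.2340771 / 13.6057 = 0.090702948

Since 1/n_i² must be positive, we need 1/n_f² > 0.090702948, i.e. n_f ≤ 3. For each allowed n_f, solve n_i = (1/n_f² − 0.090702948)^(−1/2) and check whether it is a whole number:
  n_f = 1: 1/n_i² = 1.000000000 − 0.090702948 = 0.909297052 → n_i = 1.049  (not an integer) ✗
  n_f = 2: 1/n_i² = 0.250000000 − 0.090702948 = 0.159297052 → n_i = 2.506  (not an integer) ✗
  n_f = 3: 1/n_i² = 0.111111111 − 0.090702948 = 0.020408163 → n_i = 7.000  → integer, n_i = 7 ✓

Only n_f = 3 gives an integer upper level, n_i = 7.

The transition is from n = 7 to n = 3 (emission).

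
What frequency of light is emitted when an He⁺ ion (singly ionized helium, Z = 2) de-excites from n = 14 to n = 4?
7.55321e+14 Hz

First, find the transition energy:
E_14 = -13.6057 × 2² / 14² = -0.27766735 eV
E_4 = -13.6057 × 2² / 4² = -3.40142500 eV
|ΔE| = |E_4 - E_14| = 3.12375765 eV

Convert to Joules: E = 3.12375765 eV × (1.602177 × 10⁻¹⁹ J/eV) = 5.0048127e-19 J

Using E = hf:
f = E/h = 5.0048127e-19 J / (6.62607 × 10⁻³⁴ J·s)
f = 7.55321e+14 Hz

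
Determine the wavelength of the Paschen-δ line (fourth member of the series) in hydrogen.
1004.66981 nm

The lines of a series are numbered from the longest wavelength (smallest ΔE) outward; the fourth line is the transition from n = n_f + 4 to n_f.
The Paschen series has all transitions ending at n_f = 3.

For H, the fourth line (δ-line) is the jump from n = 7 to n = 3:
E_7 = -13.6057 / 7² = -0.2776673469 eV
E_3 = -13.6057 / 3² = -1.5117444444 eV
ΔE = E_7 - E_3 = 1.2340770975 eV

λ = hc/E = 1239.84 eV·nm / 1.2340770975 eV
λ = 1004.66981 nm

This is the δ-line of the Paschen series in H.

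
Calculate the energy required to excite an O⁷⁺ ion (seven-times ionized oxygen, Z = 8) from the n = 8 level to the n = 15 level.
9.74 eV

The energy levels of a hydrogen-like atom are E_n = -13.6057 Z² eV / n².

Energy at n = 8: E_8 = -13.6057 × 8² / 8² = -13.60570 eV
Energy at n = 15: E_15 = -13.6057 × 8² / 15² = -3.87007 eV

The excitation energy is the difference:
ΔE = E_15 - E_8
ΔE = -3.87007 - (-13.60570)
ΔE = 9.74 eV

Since this is positive, energy must be absorbed (photon absorption).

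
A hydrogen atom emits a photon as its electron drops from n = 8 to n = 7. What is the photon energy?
0.065078 eV

The energy levels are E_n = -13.6057 eV / n².

Energy at n = 8: E_8 = -13.6057 / 8² = -0.212589063 eV
Energy at n = 7: E_7 = -13.6057 / 7² = -0.277667347 eV

For emission (electron falling to lower state), the photon energy is:
E_photon = E_8 - E_7 = |-0.212589063 - (-0.277667347)|
E_photon = 0.065078 eV

This energy is carried away by the emitted photon.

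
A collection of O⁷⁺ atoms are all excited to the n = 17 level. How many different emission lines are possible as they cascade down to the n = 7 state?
55

The electron can occupy levels n = 7, 8, ..., 17 during de-excitation — that is m = 17 - 7 + 1 = 11 distinct levels.

The number of distinct spectral lines equals the number of ways to choose 2 of these m levels (each pair gives one possible emission transition):

Number of lines = m(m-1)/2 = 11×10/2 = 55

These correspond to all possible transitions between the 11 levels:
17 → 16, 17 → 15, 17 → 14, 17 → 13, 17 → 12, 17 → 11, 17 → 10, 17 → 9...

Each transition produces a photon with a unique energy (and thus wavelength). This count does not depend on Z.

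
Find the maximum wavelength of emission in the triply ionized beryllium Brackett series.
253.129203 nm

The longest wavelength corresponds to the smallest energy transition in the series.
The Brackett series has all transitions ending at n_f = 4.

For Be³⁺ (Z = 4), the first line (α-line) is the jump from n = 5 to n = 4:
E_5 = -13.6057 × 4² / 5² = -8.7076480000 eV
E_4 = -13.6057 × 4² / 4² = -13.6057000000 eV
ΔE = E_5 - E_4 = 4.8980520000 eV

λ = hc/E = 1239.84 eV·nm / 4.8980520000 eV
λ = 253.129203 nm

This is the α-line of the Brackett series in Be³⁺.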